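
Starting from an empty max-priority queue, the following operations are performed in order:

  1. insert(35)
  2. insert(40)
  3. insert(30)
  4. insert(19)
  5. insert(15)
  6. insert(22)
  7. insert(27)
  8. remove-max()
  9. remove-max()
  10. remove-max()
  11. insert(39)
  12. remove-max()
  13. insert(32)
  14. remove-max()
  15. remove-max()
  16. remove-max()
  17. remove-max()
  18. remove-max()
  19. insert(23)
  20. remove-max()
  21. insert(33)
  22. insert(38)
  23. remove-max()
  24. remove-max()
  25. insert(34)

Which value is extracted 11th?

insert 35 → {35}
insert 40 → {40, 35}
insert 30 → {40, 35, 30}
insert 19 → {40, 35, 30, 19}
insert 15 → {40, 35, 30, 19, 15}
insert 22 → {40, 35, 30, 22, 19, 15}
insert 27 → {40, 35, 30, 27, 22, 19, 15}
remove-max → 40; now {35, 30, 27, 22, 19, 15}
remove-max → 35; now {30, 27, 22, 19, 15}
remove-max → 30; now {27, 22, 19, 15}
insert 39 → {39, 27, 22, 19, 15}
remove-max → 39; now {27, 22, 19, 15}
insert 32 → {32, 27, 22, 19, 15}
remove-max → 32; now {27, 22, 19, 15}
remove-max → 27; now {22, 19, 15}
remove-max → 22; now {19, 15}
remove-max → 19; now {15}
remove-max → 15; now {}
insert 23 → {23}
remove-max → 23; now {}
insert 33 → {33}
insert 38 → {38, 33}
remove-max → 38; now {33}
remove-max → 33; now {}
insert 34 → {34}

38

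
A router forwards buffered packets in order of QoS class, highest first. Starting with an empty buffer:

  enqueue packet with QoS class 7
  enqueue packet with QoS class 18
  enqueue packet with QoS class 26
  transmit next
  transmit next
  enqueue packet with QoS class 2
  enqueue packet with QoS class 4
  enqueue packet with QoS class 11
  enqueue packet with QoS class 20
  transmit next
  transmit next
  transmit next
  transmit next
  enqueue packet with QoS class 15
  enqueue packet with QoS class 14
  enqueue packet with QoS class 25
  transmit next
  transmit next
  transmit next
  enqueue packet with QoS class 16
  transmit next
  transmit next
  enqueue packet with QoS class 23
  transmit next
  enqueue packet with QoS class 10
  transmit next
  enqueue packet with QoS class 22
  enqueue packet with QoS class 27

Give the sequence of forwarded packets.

26, 18, 20, 11, 7, 4, 25, 15, 14, 16, 2, 23, 10

insert 7 → {7}
insert 18 → {18, 7}
insert 26 → {26, 18, 7}
transmit next → 26; now {18, 7}
transmit next → 18; now {7}
insert 2 → {7, 2}
insert 4 → {7, 4, 2}
insert 11 → {11, 7, 4, 2}
insert 20 → {20, 11, 7, 4, 2}
transmit next → 20; now {11, 7, 4, 2}
transmit next → 11; now {7, 4, 2}
transmit next → 7; now {4, 2}
transmit next → 4; now {2}
insert 15 → {15, 2}
insert 14 → {15, 14, 2}
insert 25 → {25, 15, 14, 2}
transmit next → 25; now {15, 14, 2}
transmit next → 15; now {14, 2}
transmit next → 14; now {2}
insert 16 → {16, 2}
transmit next → 16; now {2}
transmit next → 2; now {}
insert 23 → {23}
transmit next → 23; now {}
insert 10 → {10}
transmit next → 10; now {}
insert 22 → {22}
insert 27 → {27, 22}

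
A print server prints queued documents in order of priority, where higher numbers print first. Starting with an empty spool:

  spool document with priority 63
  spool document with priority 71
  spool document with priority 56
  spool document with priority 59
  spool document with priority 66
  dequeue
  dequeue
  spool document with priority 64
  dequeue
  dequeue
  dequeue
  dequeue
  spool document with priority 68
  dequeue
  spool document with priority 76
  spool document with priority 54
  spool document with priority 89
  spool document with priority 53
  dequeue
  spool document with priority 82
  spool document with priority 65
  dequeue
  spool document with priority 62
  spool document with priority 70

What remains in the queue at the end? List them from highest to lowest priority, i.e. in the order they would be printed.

76 → 70 → 65 → 62 → 54 → 53

insert 63 → {63}
insert 71 → {71, 63}
insert 56 → {71, 63, 56}
insert 59 → {71, 63, 59, 56}
insert 66 → {71, 66, 63, 59, 56}
dequeue → 71; now {66, 63, 59, 56}
dequeue → 66; now {63, 59, 56}
insert 64 → {64, 63, 59, 56}
dequeue → 64; now {63, 59, 56}
dequeue → 63; now {59, 56}
dequeue → 59; now {56}
dequeue → 56; now {}
insert 68 → {68}
dequeue → 68; now {}
insert 76 → {76}
insert 54 → {76, 54}
insert 89 → {89, 76, 54}
insert 53 → {89, 76, 54, 53}
dequeue → 89; now {76, 54, 53}
insert 82 → {82, 76, 54, 53}
insert 65 → {82, 76, 65, 54, 53}
dequeue → 82; now {76, 65, 54, 53}
insert 62 → {76, 65, 62, 54, 53}
insert 70 → {76, 70, 65, 62, 54, 53}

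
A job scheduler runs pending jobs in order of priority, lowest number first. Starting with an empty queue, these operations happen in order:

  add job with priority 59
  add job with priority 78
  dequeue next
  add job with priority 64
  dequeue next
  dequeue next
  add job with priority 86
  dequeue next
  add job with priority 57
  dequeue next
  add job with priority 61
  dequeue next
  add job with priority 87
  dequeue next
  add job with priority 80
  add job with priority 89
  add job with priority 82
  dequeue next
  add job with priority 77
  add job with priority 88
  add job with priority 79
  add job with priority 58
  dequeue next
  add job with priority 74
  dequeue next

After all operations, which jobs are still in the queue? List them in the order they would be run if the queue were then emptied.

[77, 79, 82, 88, 89]

insert 59 → {59}
insert 78 → {59, 78}
dequeue next → 59; now {78}
insert 64 → {64, 78}
dequeue next → 64; now {78}
dequeue next → 78; now {}
insert 86 → {86}
dequeue next → 86; now {}
insert 57 → {57}
dequeue next → 57; now {}
insert 61 → {61}
dequeue next → 61; now {}
insert 87 → {87}
dequeue next → 87; now {}
insert 80 → {80}
insert 89 → {80, 89}
insert 82 → {80, 82, 89}
dequeue next → 80; now {82, 89}
insert 77 → {77, 82, 89}
insert 88 → {77, 82, 88, 89}
insert 79 → {77, 79, 82, 88, 89}
insert 58 → {58, 77, 79, 82, 88, 89}
dequeue next → 58; now {77, 79, 82, 88, 89}
insert 74 → {74, 77, 79, 82, 88, 89}
dequeue next → 74; now {77, 79, 82, 88, 89}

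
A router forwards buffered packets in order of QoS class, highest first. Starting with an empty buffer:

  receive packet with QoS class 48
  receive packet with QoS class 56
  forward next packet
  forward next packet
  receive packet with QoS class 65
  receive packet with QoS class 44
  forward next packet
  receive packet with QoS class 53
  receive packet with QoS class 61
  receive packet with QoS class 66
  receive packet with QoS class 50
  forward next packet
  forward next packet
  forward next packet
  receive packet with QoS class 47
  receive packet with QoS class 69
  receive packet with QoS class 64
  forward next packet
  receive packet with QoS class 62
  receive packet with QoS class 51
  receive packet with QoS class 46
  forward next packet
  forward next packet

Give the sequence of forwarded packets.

56, 48, 65, 66, 61, 53, 69, 64, 62

insert 48 → {48}
insert 56 → {56, 48}
forward next packet → 56; now {48}
forward next packet → 48; now {}
insert 65 → {65}
insert 44 → {65, 44}
forward next packet → 65; now {44}
insert 53 → {53, 44}
insert 61 → {61, 53, 44}
insert 66 → {66, 61, 53, 44}
insert 50 → {66, 61, 53, 50, 44}
forward next packet → 66; now {61, 53, 50, 44}
forward next packet → 61; now {53, 50, 44}
forward next packet → 53; now {50, 44}
insert 47 → {50, 47, 44}
insert 69 → {69, 50, 47, 44}
insert 64 → {69, 64, 50, 47, 44}
forward next packet → 69; now {64, 50, 47, 44}
insert 62 → {64, 62, 50, 47, 44}
insert 51 → {64, 62, 51, 50, 47, 44}
insert 46 → {64, 62, 51, 50, 47, 46, 44}
forward next packet → 64; now {62, 51, 50, 47, 46, 44}
forward next packet → 62; now {51, 50, 47, 46, 44}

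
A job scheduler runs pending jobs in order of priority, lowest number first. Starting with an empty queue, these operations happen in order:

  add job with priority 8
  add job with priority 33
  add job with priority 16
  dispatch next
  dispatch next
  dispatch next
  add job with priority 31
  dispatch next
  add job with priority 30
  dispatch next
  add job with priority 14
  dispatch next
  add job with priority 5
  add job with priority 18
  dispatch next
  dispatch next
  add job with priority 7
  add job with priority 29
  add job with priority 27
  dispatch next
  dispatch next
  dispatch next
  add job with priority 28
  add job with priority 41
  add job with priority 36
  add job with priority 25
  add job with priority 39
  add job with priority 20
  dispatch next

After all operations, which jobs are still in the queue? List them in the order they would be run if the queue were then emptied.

insert 8 → {8}
insert 33 → {8, 33}
insert 16 → {8, 16, 33}
dispatch next → 8; now {16, 33}
dispatch next → 16; now {33}
dispatch next → 33; now {}
insert 31 → {31}
dispatch next → 31; now {}
insert 30 → {30}
dispatch next → 30; now {}
insert 14 → {14}
dispatch next → 14; now {}
insert 5 → {5}
insert 18 → {5, 18}
dispatch next → 5; now {18}
dispatch next → 18; now {}
insert 7 → {7}
insert 29 → {7, 29}
insert 27 → {7, 27, 29}
dispatch next → 7; now {27, 29}
dispatch next → 27; now {29}
dispatch next → 29; now {}
insert 28 → {28}
insert 41 → {28, 41}
insert 36 → {28, 36, 41}
insert 25 → {25, 28, 36, 41}
insert 39 → {25, 28, 36, 39, 41}
insert 20 → {20, 25, 28, 36, 39, 41}
dispatch next → 20; now {25, 28, 36, 39, 41}

25, 28, 36, 39, 41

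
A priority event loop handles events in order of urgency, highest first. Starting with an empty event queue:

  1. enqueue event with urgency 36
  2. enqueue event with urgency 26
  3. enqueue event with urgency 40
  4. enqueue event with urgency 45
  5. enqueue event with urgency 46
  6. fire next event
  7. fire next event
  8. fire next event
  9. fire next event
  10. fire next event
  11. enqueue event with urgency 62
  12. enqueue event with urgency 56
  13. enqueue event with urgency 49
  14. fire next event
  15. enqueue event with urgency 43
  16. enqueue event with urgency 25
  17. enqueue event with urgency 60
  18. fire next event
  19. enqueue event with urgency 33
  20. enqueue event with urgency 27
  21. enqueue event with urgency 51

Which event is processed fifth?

26

insert 36 → {36}
insert 26 → {36, 26}
insert 40 → {40, 36, 26}
insert 45 → {45, 40, 36, 26}
insert 46 → {46, 45, 40, 36, 26}
fire next event → 46; now {45, 40, 36, 26}
fire next event → 45; now {40, 36, 26}
fire next event → 40; now {36, 26}
fire next event → 36; now {26}
fire next event → 26; now {}
insert 62 → {62}
insert 56 → {62, 56}
insert 49 → {62, 56, 49}
fire next event → 62; now {56, 49}
insert 43 → {56, 49, 43}
insert 25 → {56, 49, 43, 25}
insert 60 → {60, 56, 49, 43, 25}
fire next event → 60; now {56, 49, 43, 25}
insert 33 → {56, 49, 43, 33, 25}
insert 27 → {56, 49, 43, 33, 27, 25}
insert 51 → {56, 51, 49, 43, 33, 27, 25}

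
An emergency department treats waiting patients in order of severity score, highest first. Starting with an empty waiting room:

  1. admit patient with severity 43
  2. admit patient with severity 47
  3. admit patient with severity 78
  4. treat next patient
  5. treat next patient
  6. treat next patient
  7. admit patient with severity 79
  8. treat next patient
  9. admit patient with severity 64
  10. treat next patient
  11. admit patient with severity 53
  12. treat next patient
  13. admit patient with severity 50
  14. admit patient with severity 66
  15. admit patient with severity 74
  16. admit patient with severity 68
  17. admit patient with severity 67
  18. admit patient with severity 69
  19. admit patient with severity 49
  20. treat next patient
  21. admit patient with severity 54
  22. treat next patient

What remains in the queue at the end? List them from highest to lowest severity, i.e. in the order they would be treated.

insert 43 → {43}
insert 47 → {47, 43}
insert 78 → {78, 47, 43}
treat next patient → 78; now {47, 43}
treat next patient → 47; now {43}
treat next patient → 43; now {}
insert 79 → {79}
treat next patient → 79; now {}
insert 64 → {64}
treat next patient → 64; now {}
insert 53 → {53}
treat next patient → 53; now {}
insert 50 → {50}
insert 66 → {66, 50}
insert 74 → {74, 66, 50}
insert 68 → {74, 68, 66, 50}
insert 67 → {74, 68, 67, 66, 50}
insert 69 → {74, 69, 68, 67, 66, 50}
insert 49 → {74, 69, 68, 67, 66, 50, 49}
treat next patient → 74; now {69, 68, 67, 66, 50, 49}
insert 54 → {69, 68, 67, 66, 54, 50, 49}
treat next patient → 69; now {68, 67, 66, 54, 50, 49}

[68, 67, 66, 54, 50, 49]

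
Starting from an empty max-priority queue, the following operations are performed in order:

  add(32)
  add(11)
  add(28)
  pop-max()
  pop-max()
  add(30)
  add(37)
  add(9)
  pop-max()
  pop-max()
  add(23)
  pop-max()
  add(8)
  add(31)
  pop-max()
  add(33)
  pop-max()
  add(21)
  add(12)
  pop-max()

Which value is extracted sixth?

insert 32 → {32}
insert 11 → {32, 11}
insert 28 → {32, 28, 11}
pop-max → 32; now {28, 11}
pop-max → 28; now {11}
insert 30 → {30, 11}
insert 37 → {37, 30, 11}
insert 9 → {37, 30, 11, 9}
pop-max → 37; now {30, 11, 9}
pop-max → 30; now {11, 9}
insert 23 → {23, 11, 9}
pop-max → 23; now {11, 9}
insert 8 → {11, 9, 8}
insert 31 → {31, 11, 9, 8}
pop-max → 31; now {11, 9, 8}
insert 33 → {33, 11, 9, 8}
pop-max → 33; now {11, 9, 8}
insert 21 → {21, 11, 9, 8}
insert 12 → {21, 12, 11, 9, 8}
pop-max → 21; now {12, 11, 9, 8}

31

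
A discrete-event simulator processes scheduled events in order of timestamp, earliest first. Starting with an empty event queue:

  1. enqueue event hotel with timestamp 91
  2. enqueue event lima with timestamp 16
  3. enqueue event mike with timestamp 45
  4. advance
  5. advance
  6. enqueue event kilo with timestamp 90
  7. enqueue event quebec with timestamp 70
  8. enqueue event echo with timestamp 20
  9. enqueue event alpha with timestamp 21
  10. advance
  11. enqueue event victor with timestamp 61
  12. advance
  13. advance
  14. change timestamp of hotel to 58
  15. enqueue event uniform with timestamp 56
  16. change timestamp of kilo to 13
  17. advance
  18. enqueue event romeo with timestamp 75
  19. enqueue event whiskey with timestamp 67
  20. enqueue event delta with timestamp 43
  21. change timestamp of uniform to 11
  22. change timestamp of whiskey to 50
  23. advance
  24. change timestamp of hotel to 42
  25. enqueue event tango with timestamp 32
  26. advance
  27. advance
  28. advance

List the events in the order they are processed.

lima, mike, echo, alpha, victor, kilo, uniform, tango, hotel, delta

add hotel (timestamp 91) → {hotel:91}
add lima (timestamp 16) → {lima:16, hotel:91}
add mike (timestamp 45) → {lima:16, mike:45, hotel:91}
advance → lima; now {mike:45, hotel:91}
advance → mike; now {hotel:91}
add kilo (timestamp 90) → {kilo:90, hotel:91}
add quebec (timestamp 70) → {quebec:70, kilo:90, hotel:91}
add echo (timestamp 20) → {echo:20, quebec:70, kilo:90, hotel:91}
add alpha (timestamp 21) → {echo:20, alpha:21, quebec:70, kilo:90, hotel:91}
advance → echo; now {alpha:21, quebec:70, kilo:90, hotel:91}
add victor (timestamp 61) → {alpha:21, victor:61, quebec:70, kilo:90, hotel:91}
advance → alpha; now {victor:61, quebec:70, kilo:90, hotel:91}
advance → victor; now {quebec:70, kilo:90, hotel:91}
update hotel to timestamp 58 → {hotel:58, quebec:70, kilo:90}
add uniform (timestamp 56) → {uniform:56, hotel:58, quebec:70, kilo:90}
update kilo to timestamp 13 → {kilo:13, uniform:56, hotel:58, quebec:70}
advance → kilo; now {uniform:56, hotel:58, quebec:70}
add romeo (timestamp 75) → {uniform:56, hotel:58, quebec:70, romeo:75}
add whiskey (timestamp 67) → {uniform:56, hotel:58, whiskey:67, quebec:70, romeo:75}
add delta (timestamp 43) → {delta:43, uniform:56, hotel:58, whiskey:67, quebec:70, romeo:75}
update uniform to timestamp 11 → {uniform:11, delta:43, hotel:58, whiskey:67, quebec:70, romeo:75}
update whiskey to timestamp 50 → {uniform:11, delta:43, whiskey:50, hotel:58, quebec:70, romeo:75}
advance → uniform; now {delta:43, whiskey:50, hotel:58, quebec:70, romeo:75}
update hotel to timestamp 42 → {hotel:42, delta:43, whiskey:50, quebec:70, romeo:75}
add tango (timestamp 32) → {tango:32, hotel:42, delta:43, whiskey:50, quebec:70, romeo:75}
advance → tango; now {hotel:42, delta:43, whiskey:50, quebec:70, romeo:75}
advance → hotel; now {delta:43, whiskey:50, quebec:70, romeo:75}
advance → delta; now {whiskey:50, quebec:70, romeo:75}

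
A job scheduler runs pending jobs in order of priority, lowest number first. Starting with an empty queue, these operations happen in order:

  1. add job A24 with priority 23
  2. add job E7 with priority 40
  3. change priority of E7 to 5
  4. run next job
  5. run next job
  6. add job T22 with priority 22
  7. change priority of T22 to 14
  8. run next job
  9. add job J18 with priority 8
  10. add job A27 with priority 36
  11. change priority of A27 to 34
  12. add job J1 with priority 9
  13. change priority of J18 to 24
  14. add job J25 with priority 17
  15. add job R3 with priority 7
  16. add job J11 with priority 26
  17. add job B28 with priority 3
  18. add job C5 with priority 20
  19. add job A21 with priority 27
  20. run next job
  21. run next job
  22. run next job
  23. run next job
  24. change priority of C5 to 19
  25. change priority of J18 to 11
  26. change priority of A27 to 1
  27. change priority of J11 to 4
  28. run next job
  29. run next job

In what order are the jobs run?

add A24 (priority 23) → {A24:23}
add E7 (priority 40) → {A24:23, E7:40}
update E7 to priority 5 → {E7:5, A24:23}
run next job → E7; now {A24:23}
run next job → A24; now {}
add T22 (priority 22) → {T22:22}
update T22 to priority 14 → {T22:14}
run next job → T22; now {}
add J18 (priority 8) → {J18:8}
add A27 (priority 36) → {J18:8, A27:36}
update A27 to priority 34 → {J18:8, A27:34}
add J1 (priority 9) → {J18:8, J1:9, A27:34}
update J18 to priority 24 → {J1:9, J18:24, A27:34}
add J25 (priority 17) → {J1:9, J25:17, J18:24, A27:34}
add R3 (priority 7) → {R3:7, J1:9, J25:17, J18:24, A27:34}
add J11 (priority 26) → {R3:7, J1:9, J25:17, J18:24, J11:26, A27:34}
add B28 (priority 3) → {B28:3, R3:7, J1:9, J25:17, J18:24, J11:26, A27:34}
add C5 (priority 20) → {B28:3, R3:7, J1:9, J25:17, C5:20, J18:24, J11:26, A27:34}
add A21 (priority 27) → {B28:3, R3:7, J1:9, J25:17, C5:20, J18:24, J11:26, A21:27, A27:34}
run next job → B28; now {R3:7, J1:9, J25:17, C5:20, J18:24, J11:26, A21:27, A27:34}
run next job → R3; now {J1:9, J25:17, C5:20, J18:24, J11:26, A21:27, A27:34}
run next job → J1; now {J25:17, C5:20, J18:24, J11:26, A21:27, A27:34}
run next job → J25; now {C5:20, J18:24, J11:26, A21:27, A27:34}
update C5 to priority 19 → {C5:19, J18:24, J11:26, A21:27, A27:34}
update J18 to priority 11 → {J18:11, C5:19, J11:26, A21:27, A27:34}
update A27 to priority 1 → {A27:1, J18:11, C5:19, J11:26, A21:27}
update J11 to priority 4 → {A27:1, J11:4, J18:11, C5:19, A21:27}
run next job → A27; now {J11:4, J18:11, C5:19, A21:27}
run next job → J11; now {J18:11, C5:19, A21:27}

E7 → A24 → T22 → B28 → R3 → J1 → J25 → A27 → J11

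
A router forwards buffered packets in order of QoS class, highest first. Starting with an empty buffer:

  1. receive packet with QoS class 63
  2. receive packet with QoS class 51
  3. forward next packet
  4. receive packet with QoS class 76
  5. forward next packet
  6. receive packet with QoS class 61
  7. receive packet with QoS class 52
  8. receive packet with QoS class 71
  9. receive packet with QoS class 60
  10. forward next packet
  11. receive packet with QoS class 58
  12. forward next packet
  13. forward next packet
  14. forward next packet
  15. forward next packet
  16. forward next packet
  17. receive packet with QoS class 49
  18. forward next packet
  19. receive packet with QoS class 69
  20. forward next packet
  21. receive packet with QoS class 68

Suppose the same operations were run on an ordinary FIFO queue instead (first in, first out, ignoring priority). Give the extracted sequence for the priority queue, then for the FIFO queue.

priority queue: 63, 76, 71, 61, 60, 58, 52, 51, 49, 69; FIFO queue: [63, 51, 76, 61, 52, 71, 60, 58, 49, 69]

insert 63 → {63}
insert 51 → {63, 51}
forward next packet → 63; now {51}
insert 76 → {76, 51}
forward next packet → 76; now {51}
insert 61 → {61, 51}
insert 52 → {61, 52, 51}
insert 71 → {71, 61, 52, 51}
insert 60 → {71, 61, 60, 52, 51}
forward next packet → 71; now {61, 60, 52, 51}
insert 58 → {61, 60, 58, 52, 51}
forward next packet → 61; now {60, 58, 52, 51}
forward next packet → 60; now {58, 52, 51}
forward next packet → 58; now {52, 51}
forward next packet → 52; now {51}
forward next packet → 51; now {}
insert 49 → {49}
forward next packet → 49; now {}
insert 69 → {69}
forward next packet → 69; now {}
insert 68 → {68}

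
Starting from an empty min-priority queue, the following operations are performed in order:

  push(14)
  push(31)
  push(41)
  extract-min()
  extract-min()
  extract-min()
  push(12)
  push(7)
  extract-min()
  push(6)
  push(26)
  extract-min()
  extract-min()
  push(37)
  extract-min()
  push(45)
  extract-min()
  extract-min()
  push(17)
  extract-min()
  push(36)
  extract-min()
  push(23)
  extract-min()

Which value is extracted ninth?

insert 14 → {14}
insert 31 → {14, 31}
insert 41 → {14, 31, 41}
extract-min → 14; now {31, 41}
extract-min → 31; now {41}
extract-min → 41; now {}
insert 12 → {12}
insert 7 → {7, 12}
extract-min → 7; now {12}
insert 6 → {6, 12}
insert 26 → {6, 12, 26}
extract-min → 6; now {12, 26}
extract-min → 12; now {26}
insert 37 → {26, 37}
extract-min → 26; now {37}
insert 45 → {37, 45}
extract-min → 37; now {45}
extract-min → 45; now {}
insert 17 → {17}
extract-min → 17; now {}
insert 36 → {36}
extract-min → 36; now {}
insert 23 → {23}
extract-min → 23; now {}

45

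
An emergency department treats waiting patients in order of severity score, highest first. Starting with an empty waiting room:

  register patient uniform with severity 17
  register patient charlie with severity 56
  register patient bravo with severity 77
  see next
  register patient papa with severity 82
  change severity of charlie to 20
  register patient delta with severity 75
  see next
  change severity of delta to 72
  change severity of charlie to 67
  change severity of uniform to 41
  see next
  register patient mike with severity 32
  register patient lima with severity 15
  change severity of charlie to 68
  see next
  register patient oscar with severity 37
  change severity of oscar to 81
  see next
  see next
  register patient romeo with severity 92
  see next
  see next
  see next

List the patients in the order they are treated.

add uniform (severity 17) → {uniform:17}
add charlie (severity 56) → {charlie:56, uniform:17}
add bravo (severity 77) → {bravo:77, charlie:56, uniform:17}
see next → bravo; now {charlie:56, uniform:17}
add papa (severity 82) → {papa:82, charlie:56, uniform:17}
update charlie to severity 20 → {papa:82, charlie:20, uniform:17}
add delta (severity 75) → {papa:82, delta:75, charlie:20, uniform:17}
see next → papa; now {delta:75, charlie:20, uniform:17}
update delta to severity 72 → {delta:72, charlie:20, uniform:17}
update charlie to severity 67 → {delta:72, charlie:67, uniform:17}
update uniform to severity 41 → {delta:72, charlie:67, uniform:41}
see next → delta; now {charlie:67, uniform:41}
add mike (severity 32) → {charlie:67, uniform:41, mike:32}
add lima (severity 15) → {charlie:67, uniform:41, mike:32, lima:15}
update charlie to severity 68 → {charlie:68, uniform:41, mike:32, lima:15}
see next → charlie; now {uniform:41, mike:32, lima:15}
add oscar (severity 37) → {uniform:41, oscar:37, mike:32, lima:15}
update oscar to severity 81 → {oscar:81, uniform:41, mike:32, lima:15}
see next → oscar; now {uniform:41, mike:32, lima:15}
see next → uniform; now {mike:32, lima:15}
add romeo (severity 92) → {romeo:92, mike:32, lima:15}
see next → romeo; now {mike:32, lima:15}
see next → mike; now {lima:15}
see next → lima; now {}

[bravo, papa, delta, charlie, oscar, uniform, romeo, mike, lima]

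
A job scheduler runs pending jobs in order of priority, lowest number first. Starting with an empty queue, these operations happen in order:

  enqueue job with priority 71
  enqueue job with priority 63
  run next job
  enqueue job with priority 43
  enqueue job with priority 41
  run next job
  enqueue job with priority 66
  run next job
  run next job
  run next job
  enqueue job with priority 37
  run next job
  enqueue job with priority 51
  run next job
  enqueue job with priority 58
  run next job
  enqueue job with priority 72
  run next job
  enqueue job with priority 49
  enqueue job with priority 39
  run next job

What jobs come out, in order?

insert 71 → {71}
insert 63 → {63, 71}
run next job → 63; now {71}
insert 43 → {43, 71}
insert 41 → {41, 43, 71}
run next job → 41; now {43, 71}
insert 66 → {43, 66, 71}
run next job → 43; now {66, 71}
run next job → 66; now {71}
run next job → 71; now {}
insert 37 → {37}
run next job → 37; now {}
insert 51 → {51}
run next job → 51; now {}
insert 58 → {58}
run next job → 58; now {}
insert 72 → {72}
run next job → 72; now {}
insert 49 → {49}
insert 39 → {39, 49}
run next job → 39; now {49}

63 → 41 → 43 → 66 → 71 → 37 → 51 → 58 → 72 → 39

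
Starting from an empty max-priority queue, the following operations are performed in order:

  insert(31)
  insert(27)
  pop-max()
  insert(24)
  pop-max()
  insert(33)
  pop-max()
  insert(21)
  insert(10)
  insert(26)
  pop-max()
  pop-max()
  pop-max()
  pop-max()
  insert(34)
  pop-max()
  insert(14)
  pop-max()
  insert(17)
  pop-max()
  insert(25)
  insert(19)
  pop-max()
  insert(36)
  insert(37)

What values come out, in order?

insert 31 → {31}
insert 27 → {31, 27}
pop-max → 31; now {27}
insert 24 → {27, 24}
pop-max → 27; now {24}
insert 33 → {33, 24}
pop-max → 33; now {24}
insert 21 → {24, 21}
insert 10 → {24, 21, 10}
insert 26 → {26, 24, 21, 10}
pop-max → 26; now {24, 21, 10}
pop-max → 24; now {21, 10}
pop-max → 21; now {10}
pop-max → 10; now {}
insert 34 → {34}
pop-max → 34; now {}
insert 14 → {14}
pop-max → 14; now {}
insert 17 → {17}
pop-max → 17; now {}
insert 25 → {25}
insert 19 → {25, 19}
pop-max → 25; now {19}
insert 36 → {36, 19}
insert 37 → {37, 36, 19}

[31, 27, 33, 26, 24, 21, 10, 34, 14, 17, 25]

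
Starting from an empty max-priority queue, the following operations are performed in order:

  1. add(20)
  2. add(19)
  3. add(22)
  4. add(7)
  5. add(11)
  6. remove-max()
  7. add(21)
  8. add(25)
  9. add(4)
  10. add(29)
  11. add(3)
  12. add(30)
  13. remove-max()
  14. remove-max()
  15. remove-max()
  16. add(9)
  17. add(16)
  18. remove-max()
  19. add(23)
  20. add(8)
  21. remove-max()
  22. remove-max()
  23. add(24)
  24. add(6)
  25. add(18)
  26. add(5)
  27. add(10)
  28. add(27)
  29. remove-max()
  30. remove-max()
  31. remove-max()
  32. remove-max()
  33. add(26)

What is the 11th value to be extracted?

18

insert 20 → {20}
insert 19 → {20, 19}
insert 22 → {22, 20, 19}
insert 7 → {22, 20, 19, 7}
insert 11 → {22, 20, 19, 11, 7}
remove-max → 22; now {20, 19, 11, 7}
insert 21 → {21, 20, 19, 11, 7}
insert 25 → {25, 21, 20, 19, 11, 7}
insert 4 → {25, 21, 20, 19, 11, 7, 4}
insert 29 → {29, 25, 21, 20, 19, 11, 7, 4}
insert 3 → {29, 25, 21, 20, 19, 11, 7, 4, 3}
insert 30 → {30, 29, 25, 21, 20, 19, 11, 7, 4, 3}
remove-max → 30; now {29, 25, 21, 20, 19, 11, 7, 4, 3}
remove-max → 29; now {25, 21, 20, 19, 11, 7, 4, 3}
remove-max → 25; now {21, 20, 19, 11, 7, 4, 3}
insert 9 → {21, 20, 19, 11, 9, 7, 4, 3}
insert 16 → {21, 20, 19, 16, 11, 9, 7, 4, 3}
remove-max → 21; now {20, 19, 16, 11, 9, 7, 4, 3}
insert 23 → {23, 20, 19, 16, 11, 9, 7, 4, 3}
insert 8 → {23, 20, 19, 16, 11, 9, 8, 7, 4, 3}
remove-max → 23; now {20, 19, 16, 11, 9, 8, 7, 4, 3}
remove-max → 20; now {19, 16, 11, 9, 8, 7, 4, 3}
insert 24 → {24, 19, 16, 11, 9, 8, 7, 4, 3}
insert 6 → {24, 19, 16, 11, 9, 8, 7, 6, 4, 3}
insert 18 → {24, 19, 18, 16, 11, 9, 8, 7, 6, 4, 3}
insert 5 → {24, 19, 18, 16, 11, 9, 8, 7, 6, 5, 4, 3}
insert 10 → {24, 19, 18, 16, 11, 10, 9, 8, 7, 6, 5, 4, 3}
insert 27 → {27, 24, 19, 18, 16, 11, 10, 9, 8, 7, 6, 5, 4, 3}
remove-max → 27; now {24, 19, 18, 16, 11, 10, 9, 8, 7, 6, 5, 4, 3}
remove-max → 24; now {19, 18, 16, 11, 10, 9, 8, 7, 6, 5, 4, 3}
remove-max → 19; now {18, 16, 11, 10, 9, 8, 7, 6, 5, 4, 3}
remove-max → 18; now {16, 11, 10, 9, 8, 7, 6, 5, 4, 3}
insert 26 → {26, 16, 11, 10, 9, 8, 7, 6, 5, 4, 3}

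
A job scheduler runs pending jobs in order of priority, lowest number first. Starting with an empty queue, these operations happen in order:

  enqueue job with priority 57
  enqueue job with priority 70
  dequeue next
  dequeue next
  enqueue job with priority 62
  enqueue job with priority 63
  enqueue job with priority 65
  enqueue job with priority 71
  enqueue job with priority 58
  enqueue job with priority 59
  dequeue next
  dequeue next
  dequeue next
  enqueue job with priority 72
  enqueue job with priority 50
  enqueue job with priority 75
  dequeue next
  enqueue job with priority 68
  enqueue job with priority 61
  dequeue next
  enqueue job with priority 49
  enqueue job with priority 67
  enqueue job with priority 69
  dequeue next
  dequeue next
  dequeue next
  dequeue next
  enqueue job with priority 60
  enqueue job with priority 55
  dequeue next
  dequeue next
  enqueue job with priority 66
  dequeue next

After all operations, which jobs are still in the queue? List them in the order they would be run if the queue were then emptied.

[68, 69, 71, 72, 75]

insert 57 → {57}
insert 70 → {57, 70}
dequeue next → 57; now {70}
dequeue next → 70; now {}
insert 62 → {62}
insert 63 → {62, 63}
insert 65 → {62, 63, 65}
insert 71 → {62, 63, 65, 71}
insert 58 → {58, 62, 63, 65, 71}
insert 59 → {58, 59, 62, 63, 65, 71}
dequeue next → 58; now {59, 62, 63, 65, 71}
dequeue next → 59; now {62, 63, 65, 71}
dequeue next → 62; now {63, 65, 71}
insert 72 → {63, 65, 71, 72}
insert 50 → {50, 63, 65, 71, 72}
insert 75 → {50, 63, 65, 71, 72, 75}
dequeue next → 50; now {63, 65, 71, 72, 75}
insert 68 → {63, 65, 68, 71, 72, 75}
insert 61 → {61, 63, 65, 68, 71, 72, 75}
dequeue next → 61; now {63, 65, 68, 71, 72, 75}
insert 49 → {49, 63, 65, 68, 71, 72, 75}
insert 67 → {49, 63, 65, 67, 68, 71, 72, 75}
insert 69 → {49, 63, 65, 67, 68, 69, 71, 72, 75}
dequeue next → 49; now {63, 65, 67, 68, 69, 71, 72, 75}
dequeue next → 63; now {65, 67, 68, 69, 71, 72, 75}
dequeue next → 65; now {67, 68, 69, 71, 72, 75}
dequeue next → 67; now {68, 69, 71, 72, 75}
insert 60 → {60, 68, 69, 71, 72, 75}
insert 55 → {55, 60, 68, 69, 71, 72, 75}
dequeue next → 55; now {60, 68, 69, 71, 72, 75}
dequeue next → 60; now {68, 69, 71, 72, 75}
insert 66 → {66, 68, 69, 71, 72, 75}
dequeue next → 66; now {68, 69, 71, 72, 75}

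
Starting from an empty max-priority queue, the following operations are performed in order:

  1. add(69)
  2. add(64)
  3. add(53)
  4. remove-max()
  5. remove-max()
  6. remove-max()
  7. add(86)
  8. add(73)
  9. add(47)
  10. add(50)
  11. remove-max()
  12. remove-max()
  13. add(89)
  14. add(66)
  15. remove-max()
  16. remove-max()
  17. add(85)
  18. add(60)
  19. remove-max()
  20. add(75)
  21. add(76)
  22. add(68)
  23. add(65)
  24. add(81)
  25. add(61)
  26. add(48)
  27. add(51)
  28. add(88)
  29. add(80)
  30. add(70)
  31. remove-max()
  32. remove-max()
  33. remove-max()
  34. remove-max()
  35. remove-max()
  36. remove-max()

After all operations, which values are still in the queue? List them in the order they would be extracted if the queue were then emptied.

68, 65, 61, 60, 51, 50, 48, 47

insert 69 → {69}
insert 64 → {69, 64}
insert 53 → {69, 64, 53}
remove-max → 69; now {64, 53}
remove-max → 64; now {53}
remove-max → 53; now {}
insert 86 → {86}
insert 73 → {86, 73}
insert 47 → {86, 73, 47}
insert 50 → {86, 73, 50, 47}
remove-max → 86; now {73, 50, 47}
remove-max → 73; now {50, 47}
insert 89 → {89, 50, 47}
insert 66 → {89, 66, 50, 47}
remove-max → 89; now {66, 50, 47}
remove-max → 66; now {50, 47}
insert 85 → {85, 50, 47}
insert 60 → {85, 60, 50, 47}
remove-max → 85; now {60, 50, 47}
insert 75 → {75, 60, 50, 47}
insert 76 → {76, 75, 60, 50, 47}
insert 68 → {76, 75, 68, 60, 50, 47}
insert 65 → {76, 75, 68, 65, 60, 50, 47}
insert 81 → {81, 76, 75, 68, 65, 60, 50, 47}
insert 61 → {81, 76, 75, 68, 65, 61, 60, 50, 47}
insert 48 → {81, 76, 75, 68, 65, 61, 60, 50, 48, 47}
insert 51 → {81, 76, 75, 68, 65, 61, 60, 51, 50, 48, 47}
insert 88 → {88, 81, 76, 75, 68, 65, 61, 60, 51, 50, 48, 47}
insert 80 → {88, 81, 80, 76, 75, 68, 65, 61, 60, 51, 50, 48, 47}
insert 70 → {88, 81, 80, 76, 75, 70, 68, 65, 61, 60, 51, 50, 48, 47}
remove-max → 88; now {81, 80, 76, 75, 70, 68, 65, 61, 60, 51, 50, 48, 47}
remove-max → 81; now {80, 76, 75, 70, 68, 65, 61, 60, 51, 50, 48, 47}
remove-max → 80; now {76, 75, 70, 68, 65, 61, 60, 51, 50, 48, 47}
remove-max → 76; now {75, 70, 68, 65, 61, 60, 51, 50, 48, 47}
remove-max → 75; now {70, 68, 65, 61, 60, 51, 50, 48, 47}
remove-max → 70; now {68, 65, 61, 60, 51, 50, 48, 47}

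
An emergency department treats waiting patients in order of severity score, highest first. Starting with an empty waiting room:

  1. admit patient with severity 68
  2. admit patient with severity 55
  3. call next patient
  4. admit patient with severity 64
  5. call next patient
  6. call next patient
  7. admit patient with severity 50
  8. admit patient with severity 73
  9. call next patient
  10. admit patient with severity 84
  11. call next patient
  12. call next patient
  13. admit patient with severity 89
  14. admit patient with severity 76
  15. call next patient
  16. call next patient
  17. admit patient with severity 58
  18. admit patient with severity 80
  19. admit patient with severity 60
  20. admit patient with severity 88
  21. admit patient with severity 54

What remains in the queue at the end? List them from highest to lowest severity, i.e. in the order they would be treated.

88, 80, 60, 58, 54

insert 68 → {68}
insert 55 → {68, 55}
call next patient → 68; now {55}
insert 64 → {64, 55}
call next patient → 64; now {55}
call next patient → 55; now {}
insert 50 → {50}
insert 73 → {73, 50}
call next patient → 73; now {50}
insert 84 → {84, 50}
call next patient → 84; now {50}
call next patient → 50; now {}
insert 89 → {89}
insert 76 → {89, 76}
call next patient → 89; now {76}
call next patient → 76; now {}
insert 58 → {58}
insert 80 → {80, 58}
insert 60 → {80, 60, 58}
insert 88 → {88, 80, 60, 58}
insert 54 → {88, 80, 60, 58, 54}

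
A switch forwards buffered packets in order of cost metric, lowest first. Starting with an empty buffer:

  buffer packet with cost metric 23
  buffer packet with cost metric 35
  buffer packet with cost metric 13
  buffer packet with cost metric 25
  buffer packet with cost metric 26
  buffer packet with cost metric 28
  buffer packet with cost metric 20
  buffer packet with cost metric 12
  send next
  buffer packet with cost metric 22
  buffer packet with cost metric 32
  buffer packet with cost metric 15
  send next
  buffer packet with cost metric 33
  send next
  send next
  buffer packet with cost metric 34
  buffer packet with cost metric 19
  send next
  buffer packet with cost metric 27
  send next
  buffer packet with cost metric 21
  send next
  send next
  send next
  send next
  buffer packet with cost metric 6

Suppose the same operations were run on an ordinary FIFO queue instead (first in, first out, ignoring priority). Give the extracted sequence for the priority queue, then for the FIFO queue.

insert 23 → {23}
insert 35 → {23, 35}
insert 13 → {13, 23, 35}
insert 25 → {13, 23, 25, 35}
insert 26 → {13, 23, 25, 26, 35}
insert 28 → {13, 23, 25, 26, 28, 35}
insert 20 → {13, 20, 23, 25, 26, 28, 35}
insert 12 → {12, 13, 20, 23, 25, 26, 28, 35}
send next → 12; now {13, 20, 23, 25, 26, 28, 35}
insert 22 → {13, 20, 22, 23, 25, 26, 28, 35}
insert 32 → {13, 20, 22, 23, 25, 26, 28, 32, 35}
insert 15 → {13, 15, 20, 22, 23, 25, 26, 28, 32, 35}
send next → 13; now {15, 20, 22, 23, 25, 26, 28, 32, 35}
insert 33 → {15, 20, 22, 23, 25, 26, 28, 32, 33, 35}
send next → 15; now {20, 22, 23, 25, 26, 28, 32, 33, 35}
send next → 20; now {22, 23, 25, 26, 28, 32, 33, 35}
insert 34 → {22, 23, 25, 26, 28, 32, 33, 34, 35}
insert 19 → {19, 22, 23, 25, 26, 28, 32, 33, 34, 35}
send next → 19; now {22, 23, 25, 26, 28, 32, 33, 34, 35}
insert 27 → {22, 23, 25, 26, 27, 28, 32, 33, 34, 35}
send next → 22; now {23, 25, 26, 27, 28, 32, 33, 34, 35}
insert 21 → {21, 23, 25, 26, 27, 28, 32, 33, 34, 35}
send next → 21; now {23, 25, 26, 27, 28, 32, 33, 34, 35}
send next → 23; now {25, 26, 27, 28, 32, 33, 34, 35}
send next → 25; now {26, 27, 28, 32, 33, 34, 35}
send next → 26; now {27, 28, 32, 33, 34, 35}
insert 6 → {6, 27, 28, 32, 33, 34, 35}

priority queue: 12 → 13 → 15 → 20 → 19 → 22 → 21 → 23 → 25 → 26; FIFO queue: 23 → 35 → 13 → 25 → 26 → 28 → 20 → 12 → 22 → 32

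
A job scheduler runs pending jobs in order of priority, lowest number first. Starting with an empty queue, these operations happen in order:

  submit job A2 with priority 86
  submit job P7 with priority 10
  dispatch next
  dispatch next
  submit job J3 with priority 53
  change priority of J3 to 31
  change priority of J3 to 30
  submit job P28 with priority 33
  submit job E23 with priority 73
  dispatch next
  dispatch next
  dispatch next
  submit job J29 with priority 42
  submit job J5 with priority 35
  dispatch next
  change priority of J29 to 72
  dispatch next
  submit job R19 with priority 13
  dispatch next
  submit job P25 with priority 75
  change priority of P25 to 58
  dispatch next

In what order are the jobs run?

[P7, A2, J3, P28, E23, J5, J29, R19, P25]

add A2 (priority 86) → {A2:86}
add P7 (priority 10) → {P7:10, A2:86}
dispatch next → P7; now {A2:86}
dispatch next → A2; now {}
add J3 (priority 53) → {J3:53}
update J3 to priority 31 → {J3:31}
update J3 to priority 30 → {J3:30}
add P28 (priority 33) → {J3:30, P28:33}
add E23 (priority 73) → {J3:30, P28:33, E23:73}
dispatch next → J3; now {P28:33, E23:73}
dispatch next → P28; now {E23:73}
dispatch next → E23; now {}
add J29 (priority 42) → {J29:42}
add J5 (priority 35) → {J5:35, J29:42}
dispatch next → J5; now {J29:42}
update J29 to priority 72 → {J29:72}
dispatch next → J29; now {}
add R19 (priority 13) → {R19:13}
dispatch next → R19; now {}
add P25 (priority 75) → {P25:75}
update P25 to priority 58 → {P25:58}
dispatch next → P25; now {}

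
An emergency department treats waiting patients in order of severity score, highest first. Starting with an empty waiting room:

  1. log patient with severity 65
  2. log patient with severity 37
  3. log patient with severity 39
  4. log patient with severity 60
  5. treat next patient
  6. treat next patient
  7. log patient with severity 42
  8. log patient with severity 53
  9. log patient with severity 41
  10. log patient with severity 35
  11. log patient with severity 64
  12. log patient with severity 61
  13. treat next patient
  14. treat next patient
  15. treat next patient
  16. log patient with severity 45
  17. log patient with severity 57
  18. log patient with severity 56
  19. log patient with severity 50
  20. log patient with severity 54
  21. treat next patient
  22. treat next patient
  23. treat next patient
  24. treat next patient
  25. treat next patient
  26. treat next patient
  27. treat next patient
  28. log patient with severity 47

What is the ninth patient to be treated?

insert 65 → {65}
insert 37 → {65, 37}
insert 39 → {65, 39, 37}
insert 60 → {65, 60, 39, 37}
treat next patient → 65; now {60, 39, 37}
treat next patient → 60; now {39, 37}
insert 42 → {42, 39, 37}
insert 53 → {53, 42, 39, 37}
insert 41 → {53, 42, 41, 39, 37}
insert 35 → {53, 42, 41, 39, 37, 35}
insert 64 → {64, 53, 42, 41, 39, 37, 35}
insert 61 → {64, 61, 53, 42, 41, 39, 37, 35}
treat next patient → 64; now {61, 53, 42, 41, 39, 37, 35}
treat next patient → 61; now {53, 42, 41, 39, 37, 35}
treat next patient → 53; now {42, 41, 39, 37, 35}
insert 45 → {45, 42, 41, 39, 37, 35}
insert 57 → {57, 45, 42, 41, 39, 37, 35}
insert 56 → {57, 56, 45, 42, 41, 39, 37, 35}
insert 50 → {57, 56, 50, 45, 42, 41, 39, 37, 35}
insert 54 → {57, 56, 54, 50, 45, 42, 41, 39, 37, 35}
treat next patient → 57; now {56, 54, 50, 45, 42, 41, 39, 37, 35}
treat next patient → 56; now {54, 50, 45, 42, 41, 39, 37, 35}
treat next patient → 54; now {50, 45, 42, 41, 39, 37, 35}
treat next patient → 50; now {45, 42, 41, 39, 37, 35}
treat next patient → 45; now {42, 41, 39, 37, 35}
treat next patient → 42; now {41, 39, 37, 35}
treat next patient → 41; now {39, 37, 35}
insert 47 → {47, 39, 37, 35}

50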